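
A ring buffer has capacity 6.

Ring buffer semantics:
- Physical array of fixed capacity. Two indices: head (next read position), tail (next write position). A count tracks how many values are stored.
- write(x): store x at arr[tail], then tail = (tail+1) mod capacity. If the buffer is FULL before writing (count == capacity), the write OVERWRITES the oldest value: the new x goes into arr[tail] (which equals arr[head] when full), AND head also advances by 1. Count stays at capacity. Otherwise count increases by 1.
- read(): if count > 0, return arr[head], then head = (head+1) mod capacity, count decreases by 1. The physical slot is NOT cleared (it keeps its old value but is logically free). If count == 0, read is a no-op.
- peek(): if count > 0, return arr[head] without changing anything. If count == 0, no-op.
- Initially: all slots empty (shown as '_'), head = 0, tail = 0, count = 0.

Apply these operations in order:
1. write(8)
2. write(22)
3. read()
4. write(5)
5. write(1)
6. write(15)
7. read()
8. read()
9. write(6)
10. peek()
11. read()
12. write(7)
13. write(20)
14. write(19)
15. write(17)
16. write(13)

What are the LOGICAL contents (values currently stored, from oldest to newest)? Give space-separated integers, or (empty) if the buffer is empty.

Answer: 6 7 20 19 17 13

Derivation:
After op 1 (write(8)): arr=[8 _ _ _ _ _] head=0 tail=1 count=1
After op 2 (write(22)): arr=[8 22 _ _ _ _] head=0 tail=2 count=2
After op 3 (read()): arr=[8 22 _ _ _ _] head=1 tail=2 count=1
After op 4 (write(5)): arr=[8 22 5 _ _ _] head=1 tail=3 count=2
After op 5 (write(1)): arr=[8 22 5 1 _ _] head=1 tail=4 count=3
After op 6 (write(15)): arr=[8 22 5 1 15 _] head=1 tail=5 count=4
After op 7 (read()): arr=[8 22 5 1 15 _] head=2 tail=5 count=3
After op 8 (read()): arr=[8 22 5 1 15 _] head=3 tail=5 count=2
After op 9 (write(6)): arr=[8 22 5 1 15 6] head=3 tail=0 count=3
After op 10 (peek()): arr=[8 22 5 1 15 6] head=3 tail=0 count=3
After op 11 (read()): arr=[8 22 5 1 15 6] head=4 tail=0 count=2
After op 12 (write(7)): arr=[7 22 5 1 15 6] head=4 tail=1 count=3
After op 13 (write(20)): arr=[7 20 5 1 15 6] head=4 tail=2 count=4
After op 14 (write(19)): arr=[7 20 19 1 15 6] head=4 tail=3 count=5
After op 15 (write(17)): arr=[7 20 19 17 15 6] head=4 tail=4 count=6
After op 16 (write(13)): arr=[7 20 19 17 13 6] head=5 tail=5 count=6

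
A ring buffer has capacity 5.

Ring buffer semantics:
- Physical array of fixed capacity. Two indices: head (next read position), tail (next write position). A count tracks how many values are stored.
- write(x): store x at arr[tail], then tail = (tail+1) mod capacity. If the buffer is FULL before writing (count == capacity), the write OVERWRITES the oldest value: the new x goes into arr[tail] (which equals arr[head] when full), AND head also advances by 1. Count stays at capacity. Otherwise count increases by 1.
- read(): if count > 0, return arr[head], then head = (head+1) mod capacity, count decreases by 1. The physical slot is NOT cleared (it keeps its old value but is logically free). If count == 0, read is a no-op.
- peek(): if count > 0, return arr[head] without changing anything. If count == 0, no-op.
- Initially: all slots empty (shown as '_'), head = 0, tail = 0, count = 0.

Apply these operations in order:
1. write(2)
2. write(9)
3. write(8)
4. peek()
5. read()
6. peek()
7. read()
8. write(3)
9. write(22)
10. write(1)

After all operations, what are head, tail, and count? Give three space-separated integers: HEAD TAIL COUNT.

After op 1 (write(2)): arr=[2 _ _ _ _] head=0 tail=1 count=1
After op 2 (write(9)): arr=[2 9 _ _ _] head=0 tail=2 count=2
After op 3 (write(8)): arr=[2 9 8 _ _] head=0 tail=3 count=3
After op 4 (peek()): arr=[2 9 8 _ _] head=0 tail=3 count=3
After op 5 (read()): arr=[2 9 8 _ _] head=1 tail=3 count=2
After op 6 (peek()): arr=[2 9 8 _ _] head=1 tail=3 count=2
After op 7 (read()): arr=[2 9 8 _ _] head=2 tail=3 count=1
After op 8 (write(3)): arr=[2 9 8 3 _] head=2 tail=4 count=2
After op 9 (write(22)): arr=[2 9 8 3 22] head=2 tail=0 count=3
After op 10 (write(1)): arr=[1 9 8 3 22] head=2 tail=1 count=4

Answer: 2 1 4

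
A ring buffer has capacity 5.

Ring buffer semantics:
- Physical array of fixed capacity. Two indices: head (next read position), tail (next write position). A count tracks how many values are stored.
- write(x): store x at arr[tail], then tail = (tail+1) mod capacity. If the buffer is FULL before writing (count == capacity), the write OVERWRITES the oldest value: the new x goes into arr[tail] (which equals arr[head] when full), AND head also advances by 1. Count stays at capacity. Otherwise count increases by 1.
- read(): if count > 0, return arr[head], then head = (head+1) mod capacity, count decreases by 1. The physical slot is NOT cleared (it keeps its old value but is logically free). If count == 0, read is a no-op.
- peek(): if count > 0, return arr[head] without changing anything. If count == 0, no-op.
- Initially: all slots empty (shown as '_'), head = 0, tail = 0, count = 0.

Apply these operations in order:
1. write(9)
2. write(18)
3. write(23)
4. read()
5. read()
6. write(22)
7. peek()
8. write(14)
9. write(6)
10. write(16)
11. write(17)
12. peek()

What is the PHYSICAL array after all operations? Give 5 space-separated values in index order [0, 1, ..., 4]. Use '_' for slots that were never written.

After op 1 (write(9)): arr=[9 _ _ _ _] head=0 tail=1 count=1
After op 2 (write(18)): arr=[9 18 _ _ _] head=0 tail=2 count=2
After op 3 (write(23)): arr=[9 18 23 _ _] head=0 tail=3 count=3
After op 4 (read()): arr=[9 18 23 _ _] head=1 tail=3 count=2
After op 5 (read()): arr=[9 18 23 _ _] head=2 tail=3 count=1
After op 6 (write(22)): arr=[9 18 23 22 _] head=2 tail=4 count=2
After op 7 (peek()): arr=[9 18 23 22 _] head=2 tail=4 count=2
After op 8 (write(14)): arr=[9 18 23 22 14] head=2 tail=0 count=3
After op 9 (write(6)): arr=[6 18 23 22 14] head=2 tail=1 count=4
After op 10 (write(16)): arr=[6 16 23 22 14] head=2 tail=2 count=5
After op 11 (write(17)): arr=[6 16 17 22 14] head=3 tail=3 count=5
After op 12 (peek()): arr=[6 16 17 22 14] head=3 tail=3 count=5

Answer: 6 16 17 22 14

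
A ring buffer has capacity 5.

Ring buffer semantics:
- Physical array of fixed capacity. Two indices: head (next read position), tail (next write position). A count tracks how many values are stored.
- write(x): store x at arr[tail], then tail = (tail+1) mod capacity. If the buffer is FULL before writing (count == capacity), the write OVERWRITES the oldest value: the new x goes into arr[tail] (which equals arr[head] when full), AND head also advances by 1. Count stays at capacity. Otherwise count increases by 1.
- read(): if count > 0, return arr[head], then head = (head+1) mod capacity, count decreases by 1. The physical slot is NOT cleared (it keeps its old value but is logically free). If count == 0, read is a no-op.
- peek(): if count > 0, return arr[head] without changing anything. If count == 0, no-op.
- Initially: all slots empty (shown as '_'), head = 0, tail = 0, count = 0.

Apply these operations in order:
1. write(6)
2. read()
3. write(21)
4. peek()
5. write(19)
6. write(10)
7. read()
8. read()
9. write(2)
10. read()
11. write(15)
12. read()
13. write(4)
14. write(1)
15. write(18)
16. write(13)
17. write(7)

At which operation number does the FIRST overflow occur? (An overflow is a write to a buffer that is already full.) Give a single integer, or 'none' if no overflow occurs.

Answer: 17

Derivation:
After op 1 (write(6)): arr=[6 _ _ _ _] head=0 tail=1 count=1
After op 2 (read()): arr=[6 _ _ _ _] head=1 tail=1 count=0
After op 3 (write(21)): arr=[6 21 _ _ _] head=1 tail=2 count=1
After op 4 (peek()): arr=[6 21 _ _ _] head=1 tail=2 count=1
After op 5 (write(19)): arr=[6 21 19 _ _] head=1 tail=3 count=2
After op 6 (write(10)): arr=[6 21 19 10 _] head=1 tail=4 count=3
After op 7 (read()): arr=[6 21 19 10 _] head=2 tail=4 count=2
After op 8 (read()): arr=[6 21 19 10 _] head=3 tail=4 count=1
After op 9 (write(2)): arr=[6 21 19 10 2] head=3 tail=0 count=2
After op 10 (read()): arr=[6 21 19 10 2] head=4 tail=0 count=1
After op 11 (write(15)): arr=[15 21 19 10 2] head=4 tail=1 count=2
After op 12 (read()): arr=[15 21 19 10 2] head=0 tail=1 count=1
After op 13 (write(4)): arr=[15 4 19 10 2] head=0 tail=2 count=2
After op 14 (write(1)): arr=[15 4 1 10 2] head=0 tail=3 count=3
After op 15 (write(18)): arr=[15 4 1 18 2] head=0 tail=4 count=4
After op 16 (write(13)): arr=[15 4 1 18 13] head=0 tail=0 count=5
After op 17 (write(7)): arr=[7 4 1 18 13] head=1 tail=1 count=5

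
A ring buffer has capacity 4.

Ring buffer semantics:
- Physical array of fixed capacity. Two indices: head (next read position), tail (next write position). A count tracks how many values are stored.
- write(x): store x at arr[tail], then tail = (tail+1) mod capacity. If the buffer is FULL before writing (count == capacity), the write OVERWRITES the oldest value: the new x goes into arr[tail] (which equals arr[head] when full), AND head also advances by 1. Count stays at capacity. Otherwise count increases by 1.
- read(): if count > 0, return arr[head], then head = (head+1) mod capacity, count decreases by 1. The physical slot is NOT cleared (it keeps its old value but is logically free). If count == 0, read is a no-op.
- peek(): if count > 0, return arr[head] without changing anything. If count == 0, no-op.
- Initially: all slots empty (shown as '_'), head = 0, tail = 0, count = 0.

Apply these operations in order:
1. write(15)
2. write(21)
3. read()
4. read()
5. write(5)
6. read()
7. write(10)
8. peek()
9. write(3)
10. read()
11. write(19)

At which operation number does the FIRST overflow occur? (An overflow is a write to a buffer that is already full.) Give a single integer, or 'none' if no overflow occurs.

After op 1 (write(15)): arr=[15 _ _ _] head=0 tail=1 count=1
After op 2 (write(21)): arr=[15 21 _ _] head=0 tail=2 count=2
After op 3 (read()): arr=[15 21 _ _] head=1 tail=2 count=1
After op 4 (read()): arr=[15 21 _ _] head=2 tail=2 count=0
After op 5 (write(5)): arr=[15 21 5 _] head=2 tail=3 count=1
After op 6 (read()): arr=[15 21 5 _] head=3 tail=3 count=0
After op 7 (write(10)): arr=[15 21 5 10] head=3 tail=0 count=1
After op 8 (peek()): arr=[15 21 5 10] head=3 tail=0 count=1
After op 9 (write(3)): arr=[3 21 5 10] head=3 tail=1 count=2
After op 10 (read()): arr=[3 21 5 10] head=0 tail=1 count=1
After op 11 (write(19)): arr=[3 19 5 10] head=0 tail=2 count=2

Answer: none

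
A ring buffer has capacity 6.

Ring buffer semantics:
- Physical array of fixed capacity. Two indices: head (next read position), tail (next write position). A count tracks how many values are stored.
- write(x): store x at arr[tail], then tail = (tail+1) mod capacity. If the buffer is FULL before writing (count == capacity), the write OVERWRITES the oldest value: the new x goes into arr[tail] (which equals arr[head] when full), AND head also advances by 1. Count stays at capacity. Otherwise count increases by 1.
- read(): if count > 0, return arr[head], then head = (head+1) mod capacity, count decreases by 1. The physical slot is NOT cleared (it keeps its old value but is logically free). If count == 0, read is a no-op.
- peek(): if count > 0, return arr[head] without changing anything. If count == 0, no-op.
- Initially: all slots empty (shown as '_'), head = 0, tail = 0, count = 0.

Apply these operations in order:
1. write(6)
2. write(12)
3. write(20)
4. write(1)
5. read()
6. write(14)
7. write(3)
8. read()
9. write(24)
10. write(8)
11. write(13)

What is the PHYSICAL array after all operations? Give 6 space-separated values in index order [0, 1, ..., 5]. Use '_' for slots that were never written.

After op 1 (write(6)): arr=[6 _ _ _ _ _] head=0 tail=1 count=1
After op 2 (write(12)): arr=[6 12 _ _ _ _] head=0 tail=2 count=2
After op 3 (write(20)): arr=[6 12 20 _ _ _] head=0 tail=3 count=3
After op 4 (write(1)): arr=[6 12 20 1 _ _] head=0 tail=4 count=4
After op 5 (read()): arr=[6 12 20 1 _ _] head=1 tail=4 count=3
After op 6 (write(14)): arr=[6 12 20 1 14 _] head=1 tail=5 count=4
After op 7 (write(3)): arr=[6 12 20 1 14 3] head=1 tail=0 count=5
After op 8 (read()): arr=[6 12 20 1 14 3] head=2 tail=0 count=4
After op 9 (write(24)): arr=[24 12 20 1 14 3] head=2 tail=1 count=5
After op 10 (write(8)): arr=[24 8 20 1 14 3] head=2 tail=2 count=6
After op 11 (write(13)): arr=[24 8 13 1 14 3] head=3 tail=3 count=6

Answer: 24 8 13 1 14 3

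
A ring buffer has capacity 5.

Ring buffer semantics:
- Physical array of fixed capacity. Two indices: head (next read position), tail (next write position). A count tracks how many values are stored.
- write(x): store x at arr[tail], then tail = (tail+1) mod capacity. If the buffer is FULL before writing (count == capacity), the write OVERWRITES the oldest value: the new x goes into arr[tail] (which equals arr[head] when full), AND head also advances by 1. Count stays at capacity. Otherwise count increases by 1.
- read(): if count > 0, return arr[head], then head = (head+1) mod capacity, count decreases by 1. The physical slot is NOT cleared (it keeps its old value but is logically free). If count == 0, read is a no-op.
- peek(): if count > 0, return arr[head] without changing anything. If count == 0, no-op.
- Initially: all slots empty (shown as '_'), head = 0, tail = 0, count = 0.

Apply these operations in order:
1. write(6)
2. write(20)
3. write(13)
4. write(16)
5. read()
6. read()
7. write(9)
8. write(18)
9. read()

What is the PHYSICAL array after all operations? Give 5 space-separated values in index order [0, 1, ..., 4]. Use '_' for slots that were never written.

Answer: 18 20 13 16 9

Derivation:
After op 1 (write(6)): arr=[6 _ _ _ _] head=0 tail=1 count=1
After op 2 (write(20)): arr=[6 20 _ _ _] head=0 tail=2 count=2
After op 3 (write(13)): arr=[6 20 13 _ _] head=0 tail=3 count=3
After op 4 (write(16)): arr=[6 20 13 16 _] head=0 tail=4 count=4
After op 5 (read()): arr=[6 20 13 16 _] head=1 tail=4 count=3
After op 6 (read()): arr=[6 20 13 16 _] head=2 tail=4 count=2
After op 7 (write(9)): arr=[6 20 13 16 9] head=2 tail=0 count=3
After op 8 (write(18)): arr=[18 20 13 16 9] head=2 tail=1 count=4
After op 9 (read()): arr=[18 20 13 16 9] head=3 tail=1 count=3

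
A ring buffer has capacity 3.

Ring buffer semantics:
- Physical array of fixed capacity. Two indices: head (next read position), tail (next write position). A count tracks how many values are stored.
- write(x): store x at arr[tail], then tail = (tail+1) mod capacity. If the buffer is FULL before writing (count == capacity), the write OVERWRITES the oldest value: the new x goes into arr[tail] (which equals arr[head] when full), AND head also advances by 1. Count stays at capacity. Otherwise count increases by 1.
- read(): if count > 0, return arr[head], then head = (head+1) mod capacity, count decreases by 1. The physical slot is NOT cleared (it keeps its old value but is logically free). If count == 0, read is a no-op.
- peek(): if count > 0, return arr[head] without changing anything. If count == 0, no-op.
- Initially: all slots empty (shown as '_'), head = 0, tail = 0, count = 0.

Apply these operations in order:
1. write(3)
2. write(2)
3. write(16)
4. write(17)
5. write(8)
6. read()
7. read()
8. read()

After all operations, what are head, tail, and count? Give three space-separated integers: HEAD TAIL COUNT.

Answer: 2 2 0

Derivation:
After op 1 (write(3)): arr=[3 _ _] head=0 tail=1 count=1
After op 2 (write(2)): arr=[3 2 _] head=0 tail=2 count=2
After op 3 (write(16)): arr=[3 2 16] head=0 tail=0 count=3
After op 4 (write(17)): arr=[17 2 16] head=1 tail=1 count=3
After op 5 (write(8)): arr=[17 8 16] head=2 tail=2 count=3
After op 6 (read()): arr=[17 8 16] head=0 tail=2 count=2
After op 7 (read()): arr=[17 8 16] head=1 tail=2 count=1
After op 8 (read()): arr=[17 8 16] head=2 tail=2 count=0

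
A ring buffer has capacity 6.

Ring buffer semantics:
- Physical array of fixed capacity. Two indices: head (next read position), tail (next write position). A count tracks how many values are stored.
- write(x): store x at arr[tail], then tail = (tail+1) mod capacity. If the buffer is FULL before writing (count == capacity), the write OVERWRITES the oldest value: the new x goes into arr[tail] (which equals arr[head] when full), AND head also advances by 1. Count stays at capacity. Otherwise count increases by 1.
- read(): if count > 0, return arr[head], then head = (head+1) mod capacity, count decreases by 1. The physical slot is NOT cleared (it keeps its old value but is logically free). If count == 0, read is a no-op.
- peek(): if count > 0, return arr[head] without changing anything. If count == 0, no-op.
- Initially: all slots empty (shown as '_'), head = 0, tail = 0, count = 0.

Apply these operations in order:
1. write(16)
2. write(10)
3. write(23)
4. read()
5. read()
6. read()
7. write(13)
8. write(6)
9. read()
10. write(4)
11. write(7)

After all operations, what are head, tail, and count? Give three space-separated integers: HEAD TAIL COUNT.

After op 1 (write(16)): arr=[16 _ _ _ _ _] head=0 tail=1 count=1
After op 2 (write(10)): arr=[16 10 _ _ _ _] head=0 tail=2 count=2
After op 3 (write(23)): arr=[16 10 23 _ _ _] head=0 tail=3 count=3
After op 4 (read()): arr=[16 10 23 _ _ _] head=1 tail=3 count=2
After op 5 (read()): arr=[16 10 23 _ _ _] head=2 tail=3 count=1
After op 6 (read()): arr=[16 10 23 _ _ _] head=3 tail=3 count=0
After op 7 (write(13)): arr=[16 10 23 13 _ _] head=3 tail=4 count=1
After op 8 (write(6)): arr=[16 10 23 13 6 _] head=3 tail=5 count=2
After op 9 (read()): arr=[16 10 23 13 6 _] head=4 tail=5 count=1
After op 10 (write(4)): arr=[16 10 23 13 6 4] head=4 tail=0 count=2
After op 11 (write(7)): arr=[7 10 23 13 6 4] head=4 tail=1 count=3

Answer: 4 1 3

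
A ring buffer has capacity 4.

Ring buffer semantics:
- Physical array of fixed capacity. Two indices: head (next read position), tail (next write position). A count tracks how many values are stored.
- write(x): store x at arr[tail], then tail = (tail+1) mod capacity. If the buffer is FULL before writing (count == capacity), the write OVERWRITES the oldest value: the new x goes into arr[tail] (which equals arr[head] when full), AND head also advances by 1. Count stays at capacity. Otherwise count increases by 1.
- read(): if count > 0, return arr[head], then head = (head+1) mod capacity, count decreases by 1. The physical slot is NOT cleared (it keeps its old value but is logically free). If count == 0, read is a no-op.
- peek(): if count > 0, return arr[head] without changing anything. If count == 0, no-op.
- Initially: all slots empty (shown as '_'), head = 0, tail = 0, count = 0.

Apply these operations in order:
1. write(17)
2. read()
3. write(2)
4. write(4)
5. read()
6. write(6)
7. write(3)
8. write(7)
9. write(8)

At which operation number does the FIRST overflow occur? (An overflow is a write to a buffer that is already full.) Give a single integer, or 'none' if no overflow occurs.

Answer: 9

Derivation:
After op 1 (write(17)): arr=[17 _ _ _] head=0 tail=1 count=1
After op 2 (read()): arr=[17 _ _ _] head=1 tail=1 count=0
After op 3 (write(2)): arr=[17 2 _ _] head=1 tail=2 count=1
After op 4 (write(4)): arr=[17 2 4 _] head=1 tail=3 count=2
After op 5 (read()): arr=[17 2 4 _] head=2 tail=3 count=1
After op 6 (write(6)): arr=[17 2 4 6] head=2 tail=0 count=2
After op 7 (write(3)): arr=[3 2 4 6] head=2 tail=1 count=3
After op 8 (write(7)): arr=[3 7 4 6] head=2 tail=2 count=4
After op 9 (write(8)): arr=[3 7 8 6] head=3 tail=3 count=4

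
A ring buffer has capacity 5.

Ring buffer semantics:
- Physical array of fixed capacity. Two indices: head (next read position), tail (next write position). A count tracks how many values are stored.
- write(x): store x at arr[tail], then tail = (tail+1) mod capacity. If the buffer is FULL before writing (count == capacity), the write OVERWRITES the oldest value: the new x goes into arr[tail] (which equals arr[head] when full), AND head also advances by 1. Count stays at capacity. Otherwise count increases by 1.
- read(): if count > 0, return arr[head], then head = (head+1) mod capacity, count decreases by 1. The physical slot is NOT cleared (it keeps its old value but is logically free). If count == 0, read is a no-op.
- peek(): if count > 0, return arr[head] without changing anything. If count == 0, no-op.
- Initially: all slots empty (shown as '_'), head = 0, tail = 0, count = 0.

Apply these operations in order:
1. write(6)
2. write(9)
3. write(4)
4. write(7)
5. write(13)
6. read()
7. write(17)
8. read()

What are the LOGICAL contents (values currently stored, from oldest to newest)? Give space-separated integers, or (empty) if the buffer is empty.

Answer: 4 7 13 17

Derivation:
After op 1 (write(6)): arr=[6 _ _ _ _] head=0 tail=1 count=1
After op 2 (write(9)): arr=[6 9 _ _ _] head=0 tail=2 count=2
After op 3 (write(4)): arr=[6 9 4 _ _] head=0 tail=3 count=3
After op 4 (write(7)): arr=[6 9 4 7 _] head=0 tail=4 count=4
After op 5 (write(13)): arr=[6 9 4 7 13] head=0 tail=0 count=5
After op 6 (read()): arr=[6 9 4 7 13] head=1 tail=0 count=4
After op 7 (write(17)): arr=[17 9 4 7 13] head=1 tail=1 count=5
After op 8 (read()): arr=[17 9 4 7 13] head=2 tail=1 count=4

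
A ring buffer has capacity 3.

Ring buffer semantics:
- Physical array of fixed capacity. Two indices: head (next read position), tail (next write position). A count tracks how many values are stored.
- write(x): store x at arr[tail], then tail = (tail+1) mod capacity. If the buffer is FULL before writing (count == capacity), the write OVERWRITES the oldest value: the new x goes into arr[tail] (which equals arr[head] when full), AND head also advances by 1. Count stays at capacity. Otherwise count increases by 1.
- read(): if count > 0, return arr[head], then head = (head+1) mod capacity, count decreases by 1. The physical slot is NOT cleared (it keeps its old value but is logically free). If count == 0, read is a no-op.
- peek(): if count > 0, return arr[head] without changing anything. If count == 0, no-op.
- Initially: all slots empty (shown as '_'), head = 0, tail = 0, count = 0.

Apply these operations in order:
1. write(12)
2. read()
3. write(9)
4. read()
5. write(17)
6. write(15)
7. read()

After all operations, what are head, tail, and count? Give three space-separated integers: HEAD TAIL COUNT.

Answer: 0 1 1

Derivation:
After op 1 (write(12)): arr=[12 _ _] head=0 tail=1 count=1
After op 2 (read()): arr=[12 _ _] head=1 tail=1 count=0
After op 3 (write(9)): arr=[12 9 _] head=1 tail=2 count=1
After op 4 (read()): arr=[12 9 _] head=2 tail=2 count=0
After op 5 (write(17)): arr=[12 9 17] head=2 tail=0 count=1
After op 6 (write(15)): arr=[15 9 17] head=2 tail=1 count=2
After op 7 (read()): arr=[15 9 17] head=0 tail=1 count=1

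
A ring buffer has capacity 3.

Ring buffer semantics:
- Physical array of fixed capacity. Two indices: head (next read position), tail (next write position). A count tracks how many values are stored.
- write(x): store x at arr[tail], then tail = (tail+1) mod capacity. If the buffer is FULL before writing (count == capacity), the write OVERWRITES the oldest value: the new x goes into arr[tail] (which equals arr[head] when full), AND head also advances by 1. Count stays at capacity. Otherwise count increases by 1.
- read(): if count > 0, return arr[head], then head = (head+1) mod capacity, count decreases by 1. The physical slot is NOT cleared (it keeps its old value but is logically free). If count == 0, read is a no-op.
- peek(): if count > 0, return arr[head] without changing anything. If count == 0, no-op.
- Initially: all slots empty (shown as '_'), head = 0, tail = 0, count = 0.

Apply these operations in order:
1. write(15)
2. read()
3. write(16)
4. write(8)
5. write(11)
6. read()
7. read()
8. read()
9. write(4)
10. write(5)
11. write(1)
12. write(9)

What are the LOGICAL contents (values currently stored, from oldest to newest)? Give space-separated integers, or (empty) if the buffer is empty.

Answer: 5 1 9

Derivation:
After op 1 (write(15)): arr=[15 _ _] head=0 tail=1 count=1
After op 2 (read()): arr=[15 _ _] head=1 tail=1 count=0
After op 3 (write(16)): arr=[15 16 _] head=1 tail=2 count=1
After op 4 (write(8)): arr=[15 16 8] head=1 tail=0 count=2
After op 5 (write(11)): arr=[11 16 8] head=1 tail=1 count=3
After op 6 (read()): arr=[11 16 8] head=2 tail=1 count=2
After op 7 (read()): arr=[11 16 8] head=0 tail=1 count=1
After op 8 (read()): arr=[11 16 8] head=1 tail=1 count=0
After op 9 (write(4)): arr=[11 4 8] head=1 tail=2 count=1
After op 10 (write(5)): arr=[11 4 5] head=1 tail=0 count=2
After op 11 (write(1)): arr=[1 4 5] head=1 tail=1 count=3
After op 12 (write(9)): arr=[1 9 5] head=2 tail=2 count=3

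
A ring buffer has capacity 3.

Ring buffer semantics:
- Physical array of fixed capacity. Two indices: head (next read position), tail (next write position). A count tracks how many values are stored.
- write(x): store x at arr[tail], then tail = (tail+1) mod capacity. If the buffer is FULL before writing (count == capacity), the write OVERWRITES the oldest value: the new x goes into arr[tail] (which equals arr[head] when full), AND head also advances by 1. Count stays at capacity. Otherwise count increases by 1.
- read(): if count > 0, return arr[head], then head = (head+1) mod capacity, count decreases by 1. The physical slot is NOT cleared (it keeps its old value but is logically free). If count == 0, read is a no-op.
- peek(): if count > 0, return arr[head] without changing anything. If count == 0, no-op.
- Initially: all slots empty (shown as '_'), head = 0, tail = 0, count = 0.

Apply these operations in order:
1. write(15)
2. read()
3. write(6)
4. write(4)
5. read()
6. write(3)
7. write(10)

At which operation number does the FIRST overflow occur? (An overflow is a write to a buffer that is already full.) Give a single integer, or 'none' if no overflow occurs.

After op 1 (write(15)): arr=[15 _ _] head=0 tail=1 count=1
After op 2 (read()): arr=[15 _ _] head=1 tail=1 count=0
After op 3 (write(6)): arr=[15 6 _] head=1 tail=2 count=1
After op 4 (write(4)): arr=[15 6 4] head=1 tail=0 count=2
After op 5 (read()): arr=[15 6 4] head=2 tail=0 count=1
After op 6 (write(3)): arr=[3 6 4] head=2 tail=1 count=2
After op 7 (write(10)): arr=[3 10 4] head=2 tail=2 count=3

Answer: none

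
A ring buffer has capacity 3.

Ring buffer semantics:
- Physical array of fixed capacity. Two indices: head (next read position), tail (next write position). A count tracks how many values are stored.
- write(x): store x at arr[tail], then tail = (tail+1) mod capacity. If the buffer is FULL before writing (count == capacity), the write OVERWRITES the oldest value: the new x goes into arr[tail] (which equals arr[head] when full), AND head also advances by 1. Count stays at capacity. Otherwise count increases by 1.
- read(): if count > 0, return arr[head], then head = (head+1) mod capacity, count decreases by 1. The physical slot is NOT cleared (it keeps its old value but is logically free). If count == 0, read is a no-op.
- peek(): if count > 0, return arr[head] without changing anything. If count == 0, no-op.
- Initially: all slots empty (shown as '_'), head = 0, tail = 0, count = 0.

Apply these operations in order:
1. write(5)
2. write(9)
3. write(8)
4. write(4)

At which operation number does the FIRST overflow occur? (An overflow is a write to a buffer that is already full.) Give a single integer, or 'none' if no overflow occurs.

Answer: 4

Derivation:
After op 1 (write(5)): arr=[5 _ _] head=0 tail=1 count=1
After op 2 (write(9)): arr=[5 9 _] head=0 tail=2 count=2
After op 3 (write(8)): arr=[5 9 8] head=0 tail=0 count=3
After op 4 (write(4)): arr=[4 9 8] head=1 tail=1 count=3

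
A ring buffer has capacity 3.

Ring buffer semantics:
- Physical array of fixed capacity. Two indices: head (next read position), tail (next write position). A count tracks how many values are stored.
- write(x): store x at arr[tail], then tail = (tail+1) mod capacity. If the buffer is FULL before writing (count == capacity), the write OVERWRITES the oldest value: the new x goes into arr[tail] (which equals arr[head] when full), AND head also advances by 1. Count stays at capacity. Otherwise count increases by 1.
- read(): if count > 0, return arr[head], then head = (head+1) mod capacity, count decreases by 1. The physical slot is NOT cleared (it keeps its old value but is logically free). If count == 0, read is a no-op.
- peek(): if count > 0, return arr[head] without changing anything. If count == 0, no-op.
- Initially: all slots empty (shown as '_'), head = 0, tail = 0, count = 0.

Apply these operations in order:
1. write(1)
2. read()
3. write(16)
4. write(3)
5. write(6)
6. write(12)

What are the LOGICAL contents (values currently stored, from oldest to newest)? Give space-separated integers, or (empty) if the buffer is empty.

After op 1 (write(1)): arr=[1 _ _] head=0 tail=1 count=1
After op 2 (read()): arr=[1 _ _] head=1 tail=1 count=0
After op 3 (write(16)): arr=[1 16 _] head=1 tail=2 count=1
After op 4 (write(3)): arr=[1 16 3] head=1 tail=0 count=2
After op 5 (write(6)): arr=[6 16 3] head=1 tail=1 count=3
After op 6 (write(12)): arr=[6 12 3] head=2 tail=2 count=3

Answer: 3 6 12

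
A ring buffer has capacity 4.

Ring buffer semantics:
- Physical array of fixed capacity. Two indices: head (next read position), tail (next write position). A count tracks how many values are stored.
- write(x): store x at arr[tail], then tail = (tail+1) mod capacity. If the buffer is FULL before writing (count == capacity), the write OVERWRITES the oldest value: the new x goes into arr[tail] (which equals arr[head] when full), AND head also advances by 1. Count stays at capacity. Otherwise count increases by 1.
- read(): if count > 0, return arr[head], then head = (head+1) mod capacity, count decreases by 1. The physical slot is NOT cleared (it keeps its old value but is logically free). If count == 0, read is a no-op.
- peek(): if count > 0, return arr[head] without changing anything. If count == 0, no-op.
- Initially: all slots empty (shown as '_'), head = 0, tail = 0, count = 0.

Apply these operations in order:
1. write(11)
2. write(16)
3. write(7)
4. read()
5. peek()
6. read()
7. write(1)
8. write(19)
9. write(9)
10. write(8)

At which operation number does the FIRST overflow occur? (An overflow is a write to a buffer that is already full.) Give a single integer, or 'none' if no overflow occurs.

Answer: 10

Derivation:
After op 1 (write(11)): arr=[11 _ _ _] head=0 tail=1 count=1
After op 2 (write(16)): arr=[11 16 _ _] head=0 tail=2 count=2
After op 3 (write(7)): arr=[11 16 7 _] head=0 tail=3 count=3
After op 4 (read()): arr=[11 16 7 _] head=1 tail=3 count=2
After op 5 (peek()): arr=[11 16 7 _] head=1 tail=3 count=2
After op 6 (read()): arr=[11 16 7 _] head=2 tail=3 count=1
After op 7 (write(1)): arr=[11 16 7 1] head=2 tail=0 count=2
After op 8 (write(19)): arr=[19 16 7 1] head=2 tail=1 count=3
After op 9 (write(9)): arr=[19 9 7 1] head=2 tail=2 count=4
After op 10 (write(8)): arr=[19 9 8 1] head=3 tail=3 count=4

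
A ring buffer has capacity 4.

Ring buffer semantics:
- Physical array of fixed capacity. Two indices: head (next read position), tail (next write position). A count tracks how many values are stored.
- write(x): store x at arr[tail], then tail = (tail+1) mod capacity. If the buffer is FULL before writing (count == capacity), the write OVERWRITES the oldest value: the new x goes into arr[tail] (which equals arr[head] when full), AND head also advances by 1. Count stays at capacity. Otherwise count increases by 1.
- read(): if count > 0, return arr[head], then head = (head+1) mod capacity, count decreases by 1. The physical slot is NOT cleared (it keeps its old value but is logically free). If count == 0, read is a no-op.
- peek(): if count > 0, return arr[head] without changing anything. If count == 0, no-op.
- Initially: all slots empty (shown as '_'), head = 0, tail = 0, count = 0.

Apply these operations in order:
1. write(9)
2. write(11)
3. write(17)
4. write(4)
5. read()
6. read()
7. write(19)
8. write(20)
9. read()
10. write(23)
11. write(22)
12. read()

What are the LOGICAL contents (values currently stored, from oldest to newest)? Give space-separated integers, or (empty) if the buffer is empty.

Answer: 20 23 22

Derivation:
After op 1 (write(9)): arr=[9 _ _ _] head=0 tail=1 count=1
After op 2 (write(11)): arr=[9 11 _ _] head=0 tail=2 count=2
After op 3 (write(17)): arr=[9 11 17 _] head=0 tail=3 count=3
After op 4 (write(4)): arr=[9 11 17 4] head=0 tail=0 count=4
After op 5 (read()): arr=[9 11 17 4] head=1 tail=0 count=3
After op 6 (read()): arr=[9 11 17 4] head=2 tail=0 count=2
After op 7 (write(19)): arr=[19 11 17 4] head=2 tail=1 count=3
After op 8 (write(20)): arr=[19 20 17 4] head=2 tail=2 count=4
After op 9 (read()): arr=[19 20 17 4] head=3 tail=2 count=3
After op 10 (write(23)): arr=[19 20 23 4] head=3 tail=3 count=4
After op 11 (write(22)): arr=[19 20 23 22] head=0 tail=0 count=4
After op 12 (read()): arr=[19 20 23 22] head=1 tail=0 count=3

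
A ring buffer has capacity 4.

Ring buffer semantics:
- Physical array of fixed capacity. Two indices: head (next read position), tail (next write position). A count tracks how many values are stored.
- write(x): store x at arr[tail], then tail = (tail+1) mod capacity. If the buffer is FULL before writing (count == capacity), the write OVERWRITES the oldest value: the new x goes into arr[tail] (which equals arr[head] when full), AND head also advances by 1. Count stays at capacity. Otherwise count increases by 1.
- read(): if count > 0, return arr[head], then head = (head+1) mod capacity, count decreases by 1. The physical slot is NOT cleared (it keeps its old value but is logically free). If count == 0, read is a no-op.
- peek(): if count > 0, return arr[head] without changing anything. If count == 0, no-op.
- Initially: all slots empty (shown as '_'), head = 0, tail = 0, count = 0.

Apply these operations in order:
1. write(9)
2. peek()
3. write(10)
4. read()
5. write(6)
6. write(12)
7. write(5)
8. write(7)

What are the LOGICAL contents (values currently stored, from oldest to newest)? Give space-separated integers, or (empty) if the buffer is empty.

After op 1 (write(9)): arr=[9 _ _ _] head=0 tail=1 count=1
After op 2 (peek()): arr=[9 _ _ _] head=0 tail=1 count=1
After op 3 (write(10)): arr=[9 10 _ _] head=0 tail=2 count=2
After op 4 (read()): arr=[9 10 _ _] head=1 tail=2 count=1
After op 5 (write(6)): arr=[9 10 6 _] head=1 tail=3 count=2
After op 6 (write(12)): arr=[9 10 6 12] head=1 tail=0 count=3
After op 7 (write(5)): arr=[5 10 6 12] head=1 tail=1 count=4
After op 8 (write(7)): arr=[5 7 6 12] head=2 tail=2 count=4

Answer: 6 12 5 7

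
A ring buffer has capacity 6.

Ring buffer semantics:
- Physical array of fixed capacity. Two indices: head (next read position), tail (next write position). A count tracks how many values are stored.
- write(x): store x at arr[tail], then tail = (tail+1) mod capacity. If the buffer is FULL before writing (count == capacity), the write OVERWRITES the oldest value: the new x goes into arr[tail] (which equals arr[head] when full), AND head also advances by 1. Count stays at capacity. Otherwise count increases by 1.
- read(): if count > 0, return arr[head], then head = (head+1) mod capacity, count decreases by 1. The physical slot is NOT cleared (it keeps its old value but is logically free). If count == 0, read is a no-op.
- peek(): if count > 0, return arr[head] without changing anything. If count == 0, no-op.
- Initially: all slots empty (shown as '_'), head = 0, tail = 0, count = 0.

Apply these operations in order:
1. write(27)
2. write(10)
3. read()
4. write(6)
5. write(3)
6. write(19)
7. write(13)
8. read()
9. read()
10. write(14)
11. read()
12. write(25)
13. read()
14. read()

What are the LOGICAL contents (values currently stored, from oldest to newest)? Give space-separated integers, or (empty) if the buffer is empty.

After op 1 (write(27)): arr=[27 _ _ _ _ _] head=0 tail=1 count=1
After op 2 (write(10)): arr=[27 10 _ _ _ _] head=0 tail=2 count=2
After op 3 (read()): arr=[27 10 _ _ _ _] head=1 tail=2 count=1
After op 4 (write(6)): arr=[27 10 6 _ _ _] head=1 tail=3 count=2
After op 5 (write(3)): arr=[27 10 6 3 _ _] head=1 tail=4 count=3
After op 6 (write(19)): arr=[27 10 6 3 19 _] head=1 tail=5 count=4
After op 7 (write(13)): arr=[27 10 6 3 19 13] head=1 tail=0 count=5
After op 8 (read()): arr=[27 10 6 3 19 13] head=2 tail=0 count=4
After op 9 (read()): arr=[27 10 6 3 19 13] head=3 tail=0 count=3
After op 10 (write(14)): arr=[14 10 6 3 19 13] head=3 tail=1 count=4
After op 11 (read()): arr=[14 10 6 3 19 13] head=4 tail=1 count=3
After op 12 (write(25)): arr=[14 25 6 3 19 13] head=4 tail=2 count=4
After op 13 (read()): arr=[14 25 6 3 19 13] head=5 tail=2 count=3
After op 14 (read()): arr=[14 25 6 3 19 13] head=0 tail=2 count=2

Answer: 14 25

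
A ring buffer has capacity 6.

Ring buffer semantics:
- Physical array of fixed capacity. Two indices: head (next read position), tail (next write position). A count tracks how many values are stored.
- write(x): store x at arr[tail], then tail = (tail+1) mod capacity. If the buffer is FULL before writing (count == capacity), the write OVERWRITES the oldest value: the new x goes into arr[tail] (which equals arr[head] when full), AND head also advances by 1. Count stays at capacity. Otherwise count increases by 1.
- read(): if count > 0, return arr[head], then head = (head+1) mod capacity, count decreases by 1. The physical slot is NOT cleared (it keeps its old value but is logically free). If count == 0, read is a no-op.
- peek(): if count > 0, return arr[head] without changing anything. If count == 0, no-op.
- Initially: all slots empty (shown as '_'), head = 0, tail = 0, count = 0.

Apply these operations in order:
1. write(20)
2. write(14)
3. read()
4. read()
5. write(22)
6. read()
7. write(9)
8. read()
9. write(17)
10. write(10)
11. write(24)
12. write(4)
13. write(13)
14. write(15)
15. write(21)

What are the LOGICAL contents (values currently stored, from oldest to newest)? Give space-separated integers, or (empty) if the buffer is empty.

After op 1 (write(20)): arr=[20 _ _ _ _ _] head=0 tail=1 count=1
After op 2 (write(14)): arr=[20 14 _ _ _ _] head=0 tail=2 count=2
After op 3 (read()): arr=[20 14 _ _ _ _] head=1 tail=2 count=1
After op 4 (read()): arr=[20 14 _ _ _ _] head=2 tail=2 count=0
After op 5 (write(22)): arr=[20 14 22 _ _ _] head=2 tail=3 count=1
After op 6 (read()): arr=[20 14 22 _ _ _] head=3 tail=3 count=0
After op 7 (write(9)): arr=[20 14 22 9 _ _] head=3 tail=4 count=1
After op 8 (read()): arr=[20 14 22 9 _ _] head=4 tail=4 count=0
After op 9 (write(17)): arr=[20 14 22 9 17 _] head=4 tail=5 count=1
After op 10 (write(10)): arr=[20 14 22 9 17 10] head=4 tail=0 count=2
After op 11 (write(24)): arr=[24 14 22 9 17 10] head=4 tail=1 count=3
After op 12 (write(4)): arr=[24 4 22 9 17 10] head=4 tail=2 count=4
After op 13 (write(13)): arr=[24 4 13 9 17 10] head=4 tail=3 count=5
After op 14 (write(15)): arr=[24 4 13 15 17 10] head=4 tail=4 count=6
After op 15 (write(21)): arr=[24 4 13 15 21 10] head=5 tail=5 count=6

Answer: 10 24 4 13 15 21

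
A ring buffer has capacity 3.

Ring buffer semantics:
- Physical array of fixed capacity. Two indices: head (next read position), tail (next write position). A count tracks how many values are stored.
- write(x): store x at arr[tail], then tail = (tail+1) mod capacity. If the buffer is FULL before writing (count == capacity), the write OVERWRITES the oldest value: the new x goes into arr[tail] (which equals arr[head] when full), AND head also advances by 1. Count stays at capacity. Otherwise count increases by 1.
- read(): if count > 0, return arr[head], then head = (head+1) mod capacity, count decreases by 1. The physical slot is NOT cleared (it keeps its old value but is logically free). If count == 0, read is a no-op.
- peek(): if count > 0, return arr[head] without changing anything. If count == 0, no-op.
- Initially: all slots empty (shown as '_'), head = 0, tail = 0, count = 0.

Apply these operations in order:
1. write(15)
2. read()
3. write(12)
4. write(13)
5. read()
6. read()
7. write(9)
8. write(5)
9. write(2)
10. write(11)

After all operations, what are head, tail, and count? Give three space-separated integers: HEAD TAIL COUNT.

Answer: 1 1 3

Derivation:
After op 1 (write(15)): arr=[15 _ _] head=0 tail=1 count=1
After op 2 (read()): arr=[15 _ _] head=1 tail=1 count=0
After op 3 (write(12)): arr=[15 12 _] head=1 tail=2 count=1
After op 4 (write(13)): arr=[15 12 13] head=1 tail=0 count=2
After op 5 (read()): arr=[15 12 13] head=2 tail=0 count=1
After op 6 (read()): arr=[15 12 13] head=0 tail=0 count=0
After op 7 (write(9)): arr=[9 12 13] head=0 tail=1 count=1
After op 8 (write(5)): arr=[9 5 13] head=0 tail=2 count=2
After op 9 (write(2)): arr=[9 5 2] head=0 tail=0 count=3
After op 10 (write(11)): arr=[11 5 2] head=1 tail=1 count=3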